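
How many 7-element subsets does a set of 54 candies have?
C(54,7) = 54!/(7!×47!) = 177100560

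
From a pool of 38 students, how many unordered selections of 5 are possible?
C(38,5) = 38!/(5!×33!) = 501942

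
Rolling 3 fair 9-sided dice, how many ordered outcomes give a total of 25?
Coefficient of x^25 in (x + x² + ... + x^9)^3. By inclusion-exclusion on dice exceeding 9: Σ_j (-1)^j C(3,j)·C(25-1-9j, 2) = C(3,0)·C(24,2) - C(3,1)·C(15,2) + C(3,2)·C(6,2) = 1·276 - 3·105 + 3·15 = 6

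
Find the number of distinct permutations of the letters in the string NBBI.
4! / (2! × 1! × 1!) = 12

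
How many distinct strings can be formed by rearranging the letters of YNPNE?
5! / (2! × 1! × 1! × 1!) = 60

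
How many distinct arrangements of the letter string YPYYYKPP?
8! / (1! × 4! × 3!) = 280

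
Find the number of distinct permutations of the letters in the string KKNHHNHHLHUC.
12! / (5! × 1! × 1! × 2! × 2! × 1!) = 997920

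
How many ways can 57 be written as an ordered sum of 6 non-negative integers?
C(57+6-1, 6-1) = C(62, 5) = 6471002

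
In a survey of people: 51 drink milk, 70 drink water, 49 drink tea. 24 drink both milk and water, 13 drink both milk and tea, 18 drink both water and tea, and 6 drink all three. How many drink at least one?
|A∪B∪C| = 51+70+49-24-13-18+6 = 121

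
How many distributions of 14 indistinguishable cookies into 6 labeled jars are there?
C(14+6-1, 6-1) = C(19, 5) = 11628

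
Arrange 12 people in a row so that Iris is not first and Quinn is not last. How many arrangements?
By inclusion-exclusion: 12! - 2×(12-1)! + (12-2)! = 479001600 - 79833600 + 3628800 = 402796800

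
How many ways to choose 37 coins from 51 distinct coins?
C(51,37) = 51!/(37!×14!) = 1292706174900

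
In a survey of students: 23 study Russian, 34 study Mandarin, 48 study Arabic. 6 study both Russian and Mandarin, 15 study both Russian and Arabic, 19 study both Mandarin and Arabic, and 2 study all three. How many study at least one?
|A∪B∪C| = 23+34+48-6-15-19+2 = 67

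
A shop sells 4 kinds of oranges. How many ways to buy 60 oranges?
C(60+4-1, 4-1) = C(63, 3) = 39711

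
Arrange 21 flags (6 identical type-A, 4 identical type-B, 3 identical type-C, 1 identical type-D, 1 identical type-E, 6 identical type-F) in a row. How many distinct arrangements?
21! / (6! × 4! × 3! × 1! × 1! × 6!) = 684410126400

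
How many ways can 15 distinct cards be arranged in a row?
15! = 1307674368000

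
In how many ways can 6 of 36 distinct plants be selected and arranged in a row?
P(36,6) = 36!/(36-6)! = 1402410240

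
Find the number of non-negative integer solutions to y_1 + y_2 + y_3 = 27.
C(27+3-1, 3-1) = C(29, 2) = 406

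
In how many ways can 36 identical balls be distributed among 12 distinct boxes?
C(36+12-1, 12-1) = C(47, 11) = 17417133617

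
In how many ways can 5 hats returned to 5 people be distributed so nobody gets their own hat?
!5 = Σ_{j=0}^{5} (-1)^j·5!/j! = 120 - 120 + 60 - 20 + 5 - 1 = 44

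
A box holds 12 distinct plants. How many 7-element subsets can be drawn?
C(12,7) = 12!/(7!×5!) = 792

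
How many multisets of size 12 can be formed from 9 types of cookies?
C(12+9-1, 9-1) = C(20, 8) = 125970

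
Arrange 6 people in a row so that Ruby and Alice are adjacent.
Treat as block: (6-1)! × 2! = 120 × 2 = 240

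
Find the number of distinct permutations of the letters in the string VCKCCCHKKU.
10! / (3! × 1! × 1! × 1! × 4!) = 25200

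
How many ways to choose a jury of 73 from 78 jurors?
C(78,73) = 78!/(73!×5!) = 21111090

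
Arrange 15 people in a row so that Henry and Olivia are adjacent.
Treat as block: (15-1)! × 2! = 87178291200 × 2 = 174356582400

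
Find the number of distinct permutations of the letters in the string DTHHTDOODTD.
11! / (4! × 2! × 3! × 2!) = 69300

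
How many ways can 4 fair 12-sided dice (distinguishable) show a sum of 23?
Coefficient of x^23 in (x + x² + ... + x^12)^4. By inclusion-exclusion on dice exceeding 12: Σ_j (-1)^j C(4,j)·C(23-1-12j, 3) = C(4,0)·C(22,3) - C(4,1)·C(10,3) = 1·1540 - 4·120 = 1060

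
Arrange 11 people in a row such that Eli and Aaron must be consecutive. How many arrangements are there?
Treat the 2 as one block: (11-2+1)! × 2! = 3628800 × 2 = 7257600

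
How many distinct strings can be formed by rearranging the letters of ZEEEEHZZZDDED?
13! / (5! × 3! × 4! × 1!) = 360360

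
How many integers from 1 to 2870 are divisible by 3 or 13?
⌊2870/3⌋ + ⌊2870/13⌋ - ⌊2870/39⌋ = 956 + 220 - 73 = 1103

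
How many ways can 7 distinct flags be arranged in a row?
7! = 5040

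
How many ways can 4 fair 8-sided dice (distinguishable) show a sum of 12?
Coefficient of x^12 in (x + x² + ... + x^8)^4. By inclusion-exclusion on dice exceeding 8: Σ_j (-1)^j C(4,j)·C(12-1-8j, 3) = C(4,0)·C(11,3) - C(4,1)·C(3,3) = 1·165 - 4·1 = 161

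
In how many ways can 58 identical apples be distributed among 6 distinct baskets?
C(58+6-1, 6-1) = C(63, 5) = 7028847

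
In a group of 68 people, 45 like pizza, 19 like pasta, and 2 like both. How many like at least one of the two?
|A∪B| = |A| + |B| - |A∩B| = 45 + 19 - 2 = 62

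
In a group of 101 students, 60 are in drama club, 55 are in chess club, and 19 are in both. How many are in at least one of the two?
|A∪B| = |A| + |B| - |A∩B| = 60 + 55 - 19 = 96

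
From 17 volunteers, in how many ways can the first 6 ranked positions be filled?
P(17,6) = 17!/(17-6)! = 8910720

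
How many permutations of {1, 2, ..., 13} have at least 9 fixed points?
Exactly j fixed points: C(13,j)·!(13-j); sum over j ≥ 9 (derangement numbers via !m = (m-1)·(!(m-1) + !(m-2)): !0..!4 = 1, 0, 1, 2, 9). Σ_{j=9}^{13} C(13,j)·!(13-j) = C(13,9)·!4 + C(13,10)·!3 + C(13,11)·!2 + C(13,12)·!1 + C(13,13)·!0 = 715·9 + 286·2 + 78·1 + 13·0 + 1·1 = 7086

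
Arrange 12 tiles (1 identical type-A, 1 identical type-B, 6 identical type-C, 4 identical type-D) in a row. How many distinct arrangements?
12! / (1! × 1! × 6! × 4!) = 27720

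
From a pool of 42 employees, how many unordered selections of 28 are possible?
C(42,28) = 42!/(28!×14!) = 52860229080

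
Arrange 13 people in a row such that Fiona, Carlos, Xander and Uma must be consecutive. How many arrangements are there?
Treat the 4 as one block: (13-4+1)! × 4! = 3628800 × 24 = 87091200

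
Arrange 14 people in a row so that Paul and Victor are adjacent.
Treat as block: (14-1)! × 2! = 6227020800 × 2 = 12454041600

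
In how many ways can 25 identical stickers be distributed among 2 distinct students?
C(25+2-1, 2-1) = C(26, 1) = 26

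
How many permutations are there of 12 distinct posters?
12! = 479001600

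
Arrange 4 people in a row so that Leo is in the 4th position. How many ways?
Fix one position: (4-1)! = 6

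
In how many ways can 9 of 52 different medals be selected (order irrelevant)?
C(52,9) = 52!/(9!×43!) = 3679075400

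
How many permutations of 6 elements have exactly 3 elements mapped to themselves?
Choose the 3 fixed points C(6,3) = 20, derange the rest: !3 = Σ_{j=0}^{3} (-1)^j·3!/j! = 6 - 6 + 3 - 1 = 2. Product = 20 × 2 = 40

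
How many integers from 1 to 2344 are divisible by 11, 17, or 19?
⌊2344/11⌋+⌊2344/17⌋+⌊2344/19⌋ - ⌊2344/187⌋-⌊2344/209⌋-⌊2344/323⌋ + ⌊2344/3553⌋ = 213+137+123 - 12-11-7 + 0 = 443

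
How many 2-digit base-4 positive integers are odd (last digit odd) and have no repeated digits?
Last∈{1,3}. Last=0: 0. Last nonzero: 2×2×P(2,0) = 4. Total = 4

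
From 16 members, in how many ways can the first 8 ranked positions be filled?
P(16,8) = 16!/(16-8)! = 518918400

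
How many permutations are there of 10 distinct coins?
10! = 3628800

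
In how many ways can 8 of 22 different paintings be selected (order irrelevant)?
C(22,8) = 22!/(8!×14!) = 319770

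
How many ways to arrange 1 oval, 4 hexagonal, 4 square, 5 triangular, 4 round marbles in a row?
18! / (1! × 4! × 4! × 5! × 4!) = 3859455600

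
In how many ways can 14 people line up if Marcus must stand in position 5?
Fix one position: (14-1)! = 6227020800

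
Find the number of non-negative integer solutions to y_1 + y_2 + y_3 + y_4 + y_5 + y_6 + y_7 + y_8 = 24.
C(24+8-1, 8-1) = C(31, 7) = 2629575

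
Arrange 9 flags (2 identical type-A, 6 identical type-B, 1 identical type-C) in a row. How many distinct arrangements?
9! / (2! × 6! × 1!) = 252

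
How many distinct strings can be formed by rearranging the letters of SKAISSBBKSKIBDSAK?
17! / (2! × 1! × 3! × 5! × 4! × 2!) = 5145940800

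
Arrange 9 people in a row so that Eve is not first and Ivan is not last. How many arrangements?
By inclusion-exclusion: 9! - 2×(9-1)! + (9-2)! = 362880 - 80640 + 5040 = 287280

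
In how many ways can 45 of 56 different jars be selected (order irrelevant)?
C(56,45) = 56!/(45!×11!) = 148902215280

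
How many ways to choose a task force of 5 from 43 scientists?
C(43,5) = 43!/(5!×38!) = 962598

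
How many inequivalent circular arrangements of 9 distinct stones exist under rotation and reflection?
(9-1)!/2 = 40320/2 = 20160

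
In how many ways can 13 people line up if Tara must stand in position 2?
Fix one position: (13-1)! = 479001600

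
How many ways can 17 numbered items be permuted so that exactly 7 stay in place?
Choose the 7 fixed points C(17,7) = 19448, derange the rest: !10 = Σ_{j=0}^{10} (-1)^j·10!/j! = 3628800 - 3628800 + 1814400 - 604800 + 151200 - 30240 + 5040 - 720 + 90 - 10 + 1 = 1334961. Product = 19448 × 1334961 = 25962321528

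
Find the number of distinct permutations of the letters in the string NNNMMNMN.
8! / (3! × 5!) = 56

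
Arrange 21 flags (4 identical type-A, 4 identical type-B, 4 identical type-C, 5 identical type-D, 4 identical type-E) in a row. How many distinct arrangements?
21! / (4! × 4! × 4! × 5! × 4!) = 1283268987000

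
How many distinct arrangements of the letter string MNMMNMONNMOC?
12! / (5! × 1! × 2! × 4!) = 83160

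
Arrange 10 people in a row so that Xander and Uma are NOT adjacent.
Total - adjacent = 10! - (10-1)!×2 = 3628800 - 725760 = 2903040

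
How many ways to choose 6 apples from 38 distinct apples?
C(38,6) = 38!/(6!×32!) = 2760681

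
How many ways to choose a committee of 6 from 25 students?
C(25,6) = 25!/(6!×19!) = 177100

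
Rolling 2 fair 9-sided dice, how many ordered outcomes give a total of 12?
Coefficient of x^12 in (x + x² + ... + x^9)^2. By inclusion-exclusion on dice exceeding 9: Σ_j (-1)^j C(2,j)·C(12-1-9j, 1) = C(2,0)·C(11,1) - C(2,1)·C(2,1) = 1·11 - 2·2 = 7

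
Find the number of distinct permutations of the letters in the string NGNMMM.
6! / (3! × 2! × 1!) = 60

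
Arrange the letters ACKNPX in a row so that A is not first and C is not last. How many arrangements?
By inclusion-exclusion: 6! - 2×(6-1)! + (6-2)! = 720 - 240 + 24 = 504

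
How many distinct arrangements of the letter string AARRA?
5! / (3! × 2!) = 10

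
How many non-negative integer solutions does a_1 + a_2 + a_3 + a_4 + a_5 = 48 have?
C(48+5-1, 5-1) = C(52, 4) = 270725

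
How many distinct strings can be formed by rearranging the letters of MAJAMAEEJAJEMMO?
15! / (1! × 3! × 4! × 4! × 3!) = 63063000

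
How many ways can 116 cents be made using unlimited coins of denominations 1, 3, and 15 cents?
Coefficient of x^116 in 1/(1-x^1) · 1/(1-x^3) · 1/(1-x^15). Case on j = number of 15-cent coins (j = 0..7); remainder r = 116 - 15j is made from {1,3} in ⌊r/3⌋+1 ways. r = 116, 101, 86, 71, 56, 41, 26, 11 → 39 + 34 + 29 + 24 + 19 + 14 + 9 + 4 = 172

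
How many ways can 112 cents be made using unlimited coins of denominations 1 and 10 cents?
Coefficient of x^112 in 1/(1-x^1) · 1/(1-x^10). Use j coins of 10 for j = 0..⌊112/10⌋ = 11, the rest in 1s: 11 + 1 = 12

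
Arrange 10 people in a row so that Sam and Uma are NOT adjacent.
Total - adjacent = 10! - (10-1)!×2 = 3628800 - 725760 = 2903040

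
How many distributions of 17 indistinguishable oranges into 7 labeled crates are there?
C(17+7-1, 7-1) = C(23, 6) = 100947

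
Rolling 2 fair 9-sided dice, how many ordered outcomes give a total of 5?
Coefficient of x^5 in (x + x² + ... + x^9)^2. By inclusion-exclusion on dice exceeding 9: Σ_j (-1)^j C(2,j)·C(5-1-9j, 1) = C(2,0)·C(4,1) = 1·4 = 4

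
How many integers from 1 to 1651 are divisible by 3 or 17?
⌊1651/3⌋ + ⌊1651/17⌋ - ⌊1651/51⌋ = 550 + 97 - 32 = 615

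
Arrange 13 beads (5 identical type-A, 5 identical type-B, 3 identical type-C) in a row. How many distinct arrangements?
13! / (5! × 5! × 3!) = 72072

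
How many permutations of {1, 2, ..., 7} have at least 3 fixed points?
Exactly j fixed points: C(7,j)·!(7-j); sum over j ≥ 3 (derangement numbers via !m = (m-1)·(!(m-1) + !(m-2)): !0..!4 = 1, 0, 1, 2, 9). Σ_{j=3}^{7} C(7,j)·!(7-j) = C(7,3)·!4 + C(7,4)·!3 + C(7,5)·!2 + C(7,6)·!1 + C(7,7)·!0 = 35·9 + 35·2 + 21·1 + 7·0 + 1·1 = 407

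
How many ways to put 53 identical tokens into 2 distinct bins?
C(53+2-1, 2-1) = C(54, 1) = 54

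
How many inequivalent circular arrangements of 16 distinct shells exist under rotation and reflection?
(16-1)!/2 = 1307674368000/2 = 653837184000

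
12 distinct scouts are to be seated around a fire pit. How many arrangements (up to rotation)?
Circular: fix one position, arrange the rest. (12-1)! = 39916800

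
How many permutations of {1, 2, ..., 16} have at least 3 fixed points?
Exactly j fixed points: C(16,j)·!(16-j); sum over j ≥ 3 (derangement numbers via !m = (m-1)·(!(m-1) + !(m-2)): !0..!13 = 1, 0, 1, 2, 9, 44, 265, 1854, 14833, 133496, 1334961, 14684570, 176214841, 2290792932). Σ_{j=3}^{16} C(16,j)·!(16-j) = C(16,3)·!13 + C(16,4)·!12 + C(16,5)·!11 + C(16,6)·!10 + C(16,7)·!9 + C(16,8)·!8 + C(16,9)·!7 + C(16,10)·!6 + C(16,11)·!5 + C(16,12)·!4 + C(16,13)·!3 + C(16,14)·!2 + C(16,15)·!1 + C(16,16)·!0 = 560·2290792932 + 1820·176214841 + 4368·14684570 + 8008·1334961 + 11440·133496 + 12870·14833 + 11440·1854 + 8008·265 + 4368·44 + 1820·9 + 560·2 + 120·1 + 16·0 + 1·1 = 1680129258631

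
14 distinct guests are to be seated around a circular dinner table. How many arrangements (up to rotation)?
Circular: fix one position, arrange the rest. (14-1)! = 6227020800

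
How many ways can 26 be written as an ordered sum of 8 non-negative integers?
C(26+8-1, 8-1) = C(33, 7) = 4272048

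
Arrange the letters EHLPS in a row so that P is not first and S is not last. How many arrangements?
By inclusion-exclusion: 5! - 2×(5-1)! + (5-2)! = 120 - 48 + 6 = 78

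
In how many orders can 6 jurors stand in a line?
6! = 720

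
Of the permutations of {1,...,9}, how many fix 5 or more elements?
Exactly j fixed points: C(9,j)·!(9-j); sum over j ≥ 5 (derangement numbers via !m = (m-1)·(!(m-1) + !(m-2)): !0..!4 = 1, 0, 1, 2, 9). Σ_{j=5}^{9} C(9,j)·!(9-j) = C(9,5)·!4 + C(9,6)·!3 + C(9,7)·!2 + C(9,8)·!1 + C(9,9)·!0 = 126·9 + 84·2 + 36·1 + 9·0 + 1·1 = 1339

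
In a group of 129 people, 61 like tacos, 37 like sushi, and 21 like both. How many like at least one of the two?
|A∪B| = |A| + |B| - |A∩B| = 61 + 37 - 21 = 77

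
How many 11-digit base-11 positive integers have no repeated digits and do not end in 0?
Last digit: 10 nonzero choices. First digit: 9 (nonzero, ≠last). Middle 9: P(9,9) = 362880. Total = 32659200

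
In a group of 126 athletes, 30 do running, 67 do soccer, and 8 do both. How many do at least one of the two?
|A∪B| = |A| + |B| - |A∩B| = 30 + 67 - 8 = 89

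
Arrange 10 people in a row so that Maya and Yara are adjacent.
Treat as block: (10-1)! × 2! = 362880 × 2 = 725760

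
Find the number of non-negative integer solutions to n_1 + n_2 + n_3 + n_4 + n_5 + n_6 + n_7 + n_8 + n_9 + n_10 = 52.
C(52+10-1, 10-1) = C(61, 9) = 17341763505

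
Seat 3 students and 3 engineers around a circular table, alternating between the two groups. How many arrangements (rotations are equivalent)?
Fix one of the students: (3-1)! ways for the remaining students, × 3! ways for the engineers = 2 × 6 = 12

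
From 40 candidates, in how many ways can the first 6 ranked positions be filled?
P(40,6) = 40!/(40-6)! = 2763633600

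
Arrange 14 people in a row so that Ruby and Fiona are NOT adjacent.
Total - adjacent = 14! - (14-1)!×2 = 87178291200 - 12454041600 = 74724249600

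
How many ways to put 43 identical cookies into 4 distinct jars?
C(43+4-1, 4-1) = C(46, 3) = 15180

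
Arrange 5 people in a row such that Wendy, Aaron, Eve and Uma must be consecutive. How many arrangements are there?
Treat the 4 as one block: (5-4+1)! × 4! = 2 × 24 = 48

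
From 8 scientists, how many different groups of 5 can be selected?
C(8,5) = 8!/(5!×3!) = 56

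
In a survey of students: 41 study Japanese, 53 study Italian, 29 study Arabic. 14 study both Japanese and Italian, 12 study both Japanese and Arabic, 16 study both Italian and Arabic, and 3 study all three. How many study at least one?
|A∪B∪C| = 41+53+29-14-12-16+3 = 84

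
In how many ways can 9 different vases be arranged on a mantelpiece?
9! = 362880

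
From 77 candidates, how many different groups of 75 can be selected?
C(77,75) = 77!/(75!×2!) = 2926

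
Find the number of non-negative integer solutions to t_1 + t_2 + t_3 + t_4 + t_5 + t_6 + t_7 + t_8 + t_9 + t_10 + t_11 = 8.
C(8+11-1, 11-1) = C(18, 10) = 43758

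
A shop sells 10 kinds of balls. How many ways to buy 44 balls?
C(44+10-1, 10-1) = C(53, 9) = 4431613550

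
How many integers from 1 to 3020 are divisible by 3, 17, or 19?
⌊3020/3⌋+⌊3020/17⌋+⌊3020/19⌋ - ⌊3020/51⌋-⌊3020/57⌋-⌊3020/323⌋ + ⌊3020/969⌋ = 1006+177+158 - 59-52-9 + 3 = 1224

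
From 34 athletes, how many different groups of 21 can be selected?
C(34,21) = 34!/(21!×13!) = 927983760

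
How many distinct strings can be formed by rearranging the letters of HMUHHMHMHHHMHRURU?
17! / (2! × 4! × 8! × 3!) = 30630600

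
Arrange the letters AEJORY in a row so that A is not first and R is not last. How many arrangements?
By inclusion-exclusion: 6! - 2×(6-1)! + (6-2)! = 720 - 240 + 24 = 504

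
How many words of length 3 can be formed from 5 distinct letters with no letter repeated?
P(5,3) = 5!/(5-3)! = 60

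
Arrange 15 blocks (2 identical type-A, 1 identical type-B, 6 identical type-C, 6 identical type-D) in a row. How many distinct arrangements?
15! / (2! × 1! × 6! × 6!) = 1261260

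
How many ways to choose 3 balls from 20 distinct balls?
C(20,3) = 20!/(3!×17!) = 1140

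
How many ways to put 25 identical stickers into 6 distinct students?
C(25+6-1, 6-1) = C(30, 5) = 142506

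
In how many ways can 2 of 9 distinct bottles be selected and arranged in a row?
P(9,2) = 9!/(9-2)! = 72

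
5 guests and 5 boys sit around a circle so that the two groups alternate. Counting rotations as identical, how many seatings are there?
Fix one of the guests: (5-1)! ways for the remaining guests, × 5! ways for the boys = 24 × 120 = 2880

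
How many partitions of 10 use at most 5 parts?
By conjugation, equals partitions of 10 into parts ≤ 5. Let r_j(i) = number of partitions of i into parts ≤ j, for i = 0..10. r_1(i) = 1 for all i; r_j(i) = r_{j-1}(i) + r_j(i-j). Rows j = 2..5: ≤2: 1 1 2 2 3 3 4 4 5 5 6; ≤3: 1 1 2 3 4 5 7 8 10 12 14; ≤4: 1 1 2 3 5 6 9 11 15 18 23; ≤5: 1 1 2 3 5 7 10 13 18 23 30. r_5(10) = 30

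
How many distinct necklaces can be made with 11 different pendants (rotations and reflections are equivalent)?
(11-1)!/2 = 3628800/2 = 1814400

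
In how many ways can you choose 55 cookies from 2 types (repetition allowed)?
C(55+2-1, 2-1) = C(56, 1) = 56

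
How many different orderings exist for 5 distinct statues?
5! = 120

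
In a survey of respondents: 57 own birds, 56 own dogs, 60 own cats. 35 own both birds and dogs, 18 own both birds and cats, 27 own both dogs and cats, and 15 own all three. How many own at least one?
|A∪B∪C| = 57+56+60-35-18-27+15 = 108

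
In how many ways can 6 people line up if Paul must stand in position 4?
Fix one position: (6-1)! = 120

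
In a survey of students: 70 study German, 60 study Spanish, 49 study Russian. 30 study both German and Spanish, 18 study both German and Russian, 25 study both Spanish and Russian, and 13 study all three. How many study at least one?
|A∪B∪C| = 70+60+49-30-18-25+13 = 119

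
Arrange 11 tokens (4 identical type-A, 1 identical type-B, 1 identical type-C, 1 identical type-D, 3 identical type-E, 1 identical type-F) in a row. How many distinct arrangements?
11! / (4! × 1! × 1! × 1! × 3! × 1!) = 277200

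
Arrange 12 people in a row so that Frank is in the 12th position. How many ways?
Fix one position: (12-1)! = 39916800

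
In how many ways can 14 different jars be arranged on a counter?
14! = 87178291200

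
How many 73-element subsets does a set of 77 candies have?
C(77,73) = 77!/(73!×4!) = 1353275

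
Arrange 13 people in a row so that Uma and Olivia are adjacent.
Treat as block: (13-1)! × 2! = 479001600 × 2 = 958003200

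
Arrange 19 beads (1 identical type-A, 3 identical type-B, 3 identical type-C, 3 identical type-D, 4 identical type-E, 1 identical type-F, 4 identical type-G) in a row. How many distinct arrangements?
19! / (1! × 3! × 3! × 3! × 4! × 1! × 4!) = 977728752000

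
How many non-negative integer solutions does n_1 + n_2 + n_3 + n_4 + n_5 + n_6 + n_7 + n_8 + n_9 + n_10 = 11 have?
C(11+10-1, 10-1) = C(20, 9) = 167960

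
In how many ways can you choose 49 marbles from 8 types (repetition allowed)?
C(49+8-1, 8-1) = C(56, 7) = 231917400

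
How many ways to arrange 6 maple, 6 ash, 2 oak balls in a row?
14! / (6! × 6! × 2!) = 84084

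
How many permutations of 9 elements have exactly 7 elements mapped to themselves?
Choose the 7 fixed points C(9,7) = 36, derange the rest: !2 = Σ_{j=0}^{2} (-1)^j·2!/j! = 2 - 2 + 1 = 1. Product = 36 × 1 = 36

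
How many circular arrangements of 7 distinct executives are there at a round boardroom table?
Circular: fix one position, arrange the rest. (7-1)! = 720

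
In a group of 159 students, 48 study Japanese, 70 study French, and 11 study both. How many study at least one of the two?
|A∪B| = |A| + |B| - |A∩B| = 48 + 70 - 11 = 107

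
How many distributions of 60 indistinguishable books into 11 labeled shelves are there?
C(60+11-1, 11-1) = C(70, 10) = 396704524216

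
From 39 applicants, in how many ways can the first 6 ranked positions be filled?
P(39,6) = 39!/(39-6)! = 2349088560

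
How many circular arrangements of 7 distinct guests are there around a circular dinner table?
Circular: fix one position, arrange the rest. (7-1)! = 720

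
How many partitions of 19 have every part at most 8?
Let r_j(i) = number of partitions of i into parts ≤ j, for i = 0..19. r_1(i) = 1 for all i; r_j(i) = r_{j-1}(i) + r_j(i-j). Rows j = 2..8: ≤2: 1 1 2 2 3 3 4 4 5 5 6 6 7 7 8 8 9 9 10 10; ≤3: 1 1 2 3 4 5 7 8 10 12 14 16 19 21 24 27 30 33 37 40; ≤4: 1 1 2 3 5 6 9 11 15 18 23 27 34 39 47 54 64 72 84 94; ≤5: 1 1 2 3 5 7 10 13 18 23 30 37 47 57 70 84 101 119 141 164; ≤6: 1 1 2 3 5 7 11 14 20 26 35 44 58 71 90 110 136 163 199 235; ≤7: 1 1 2 3 5 7 11 15 21 28 38 49 65 82 105 131 164 201 248 300; ≤8: 1 1 2 3 5 7 11 15 22 29 40 52 70 89 116 146 186 230 288 352. r_8(19) = 352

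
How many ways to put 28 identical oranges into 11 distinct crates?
C(28+11-1, 11-1) = C(38, 10) = 472733756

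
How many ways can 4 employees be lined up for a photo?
4! = 24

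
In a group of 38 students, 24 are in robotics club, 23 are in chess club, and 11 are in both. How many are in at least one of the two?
|A∪B| = |A| + |B| - |A∩B| = 24 + 23 - 11 = 36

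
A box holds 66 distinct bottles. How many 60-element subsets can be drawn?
C(66,60) = 66!/(60!×6!) = 90858768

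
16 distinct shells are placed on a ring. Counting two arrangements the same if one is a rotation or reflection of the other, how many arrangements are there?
(16-1)!/2 = 1307674368000/2 = 653837184000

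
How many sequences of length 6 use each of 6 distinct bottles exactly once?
6! = 720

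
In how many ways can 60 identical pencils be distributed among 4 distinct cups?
C(60+4-1, 4-1) = C(63, 3) = 39711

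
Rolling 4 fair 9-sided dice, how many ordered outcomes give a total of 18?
Coefficient of x^18 in (x + x² + ... + x^9)^4. By inclusion-exclusion on dice exceeding 9: Σ_j (-1)^j C(4,j)·C(18-1-9j, 3) = C(4,0)·C(17,3) - C(4,1)·C(8,3) = 1·680 - 4·56 = 456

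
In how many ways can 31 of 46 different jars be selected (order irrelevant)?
C(46,31) = 46!/(31!×15!) = 511738760544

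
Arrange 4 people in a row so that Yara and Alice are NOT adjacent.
Total - adjacent = 4! - (4-1)!×2 = 24 - 12 = 12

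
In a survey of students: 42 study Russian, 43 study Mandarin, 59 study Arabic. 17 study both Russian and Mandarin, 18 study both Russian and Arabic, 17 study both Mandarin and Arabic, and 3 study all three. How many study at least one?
|A∪B∪C| = 42+43+59-17-18-17+3 = 95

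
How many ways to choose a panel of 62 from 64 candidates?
C(64,62) = 64!/(62!×2!) = 2016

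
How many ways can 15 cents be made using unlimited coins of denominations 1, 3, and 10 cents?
Coefficient of x^15 in 1/(1-x^1) · 1/(1-x^3) · 1/(1-x^10). Case on j = number of 10-cent coins (j = 0..1); remainder r = 15 - 10j is made from {1,3} in ⌊r/3⌋+1 ways. r = 15, 5 → 6 + 2 = 8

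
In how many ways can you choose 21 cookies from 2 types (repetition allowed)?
C(21+2-1, 2-1) = C(22, 1) = 22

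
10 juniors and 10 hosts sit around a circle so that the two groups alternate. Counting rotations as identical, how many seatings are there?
Fix one of the juniors: (10-1)! ways for the remaining juniors, × 10! ways for the hosts = 362880 × 3628800 = 1316818944000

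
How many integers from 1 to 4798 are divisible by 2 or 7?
⌊4798/2⌋ + ⌊4798/7⌋ - ⌊4798/14⌋ = 2399 + 685 - 342 = 2742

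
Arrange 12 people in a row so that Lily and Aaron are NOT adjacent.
Total - adjacent = 12! - (12-1)!×2 = 479001600 - 79833600 = 399168000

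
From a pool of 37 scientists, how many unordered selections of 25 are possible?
C(37,25) = 37!/(25!×12!) = 1852482996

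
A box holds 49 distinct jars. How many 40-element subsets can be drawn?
C(49,40) = 49!/(40!×9!) = 2054455634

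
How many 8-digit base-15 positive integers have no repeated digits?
First digit: 14 choices (nonzero). Then descending: 14 × 14 × 13 × 12 × 11 × 10 × 9 × 8 = 242161920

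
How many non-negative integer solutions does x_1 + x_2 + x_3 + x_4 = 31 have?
C(31+4-1, 4-1) = C(34, 3) = 5984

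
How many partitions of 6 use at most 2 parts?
By conjugation, equals partitions of 6 into parts ≤ 2. Let r_j(i) = number of partitions of i into parts ≤ j, for i = 0..6. r_1(i) = 1 for all i; r_j(i) = r_{j-1}(i) + r_j(i-j). Rows j = 2..2: ≤2: 1 1 2 2 3 3 4. r_2(6) = 4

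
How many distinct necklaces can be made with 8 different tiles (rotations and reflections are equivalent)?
(8-1)!/2 = 5040/2 = 2520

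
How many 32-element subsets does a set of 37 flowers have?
C(37,32) = 37!/(32!×5!) = 435897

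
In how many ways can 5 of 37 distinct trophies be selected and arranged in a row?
P(37,5) = 37!/(37-5)! = 52307640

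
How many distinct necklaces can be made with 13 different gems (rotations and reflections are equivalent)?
(13-1)!/2 = 479001600/2 = 239500800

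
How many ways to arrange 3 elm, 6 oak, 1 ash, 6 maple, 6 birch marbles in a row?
22! / (3! × 6! × 1! × 6! × 6!) = 501900759360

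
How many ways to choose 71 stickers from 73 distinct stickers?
C(73,71) = 73!/(71!×2!) = 2628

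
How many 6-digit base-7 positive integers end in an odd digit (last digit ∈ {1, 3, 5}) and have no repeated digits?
Last∈{1,3,5}. Last=0: 0. Last nonzero: 3×5×P(5,4) = 1800. Total = 1800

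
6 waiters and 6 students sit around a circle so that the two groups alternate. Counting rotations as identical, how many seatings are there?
Fix one of the waiters: (6-1)! ways for the remaining waiters, × 6! ways for the students = 120 × 720 = 86400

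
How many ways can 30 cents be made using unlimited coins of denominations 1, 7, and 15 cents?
Coefficient of x^30 in 1/(1-x^1) · 1/(1-x^7) · 1/(1-x^15). Case on j = number of 15-cent coins (j = 0..2); remainder r = 30 - 15j is made from {1,7} in ⌊r/7⌋+1 ways. r = 30, 15, 0 → 5 + 3 + 1 = 9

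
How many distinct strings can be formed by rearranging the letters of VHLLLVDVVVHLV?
13! / (6! × 4! × 2! × 1!) = 180180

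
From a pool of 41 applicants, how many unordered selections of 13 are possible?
C(41,13) = 41!/(13!×28!) = 17620076360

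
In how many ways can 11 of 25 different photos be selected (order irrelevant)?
C(25,11) = 25!/(11!×14!) = 4457400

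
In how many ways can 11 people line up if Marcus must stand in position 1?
Fix one position: (11-1)! = 3628800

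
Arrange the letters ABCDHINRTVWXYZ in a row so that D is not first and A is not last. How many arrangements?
By inclusion-exclusion: 14! - 2×(14-1)! + (14-2)! = 87178291200 - 12454041600 + 479001600 = 75203251200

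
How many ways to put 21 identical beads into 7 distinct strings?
C(21+7-1, 7-1) = C(27, 6) = 296010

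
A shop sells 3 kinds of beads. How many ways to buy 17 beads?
C(17+3-1, 3-1) = C(19, 2) = 171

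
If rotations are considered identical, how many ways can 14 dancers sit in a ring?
Circular: fix one position, arrange the rest. (14-1)! = 6227020800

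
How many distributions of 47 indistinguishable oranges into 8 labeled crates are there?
C(47+8-1, 8-1) = C(54, 7) = 177100560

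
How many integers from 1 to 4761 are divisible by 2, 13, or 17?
⌊4761/2⌋+⌊4761/13⌋+⌊4761/17⌋ - ⌊4761/26⌋-⌊4761/34⌋-⌊4761/221⌋ + ⌊4761/442⌋ = 2380+366+280 - 183-140-21 + 10 = 2692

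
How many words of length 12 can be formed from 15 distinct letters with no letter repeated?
P(15,12) = 15!/(15-12)! = 217945728000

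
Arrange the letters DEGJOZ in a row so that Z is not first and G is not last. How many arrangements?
By inclusion-exclusion: 6! - 2×(6-1)! + (6-2)! = 720 - 240 + 24 = 504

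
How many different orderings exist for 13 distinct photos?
13! = 6227020800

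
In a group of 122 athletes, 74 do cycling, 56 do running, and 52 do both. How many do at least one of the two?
|A∪B| = |A| + |B| - |A∩B| = 74 + 56 - 52 = 78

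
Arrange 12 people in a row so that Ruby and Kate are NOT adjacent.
Total - adjacent = 12! - (12-1)!×2 = 479001600 - 79833600 = 399168000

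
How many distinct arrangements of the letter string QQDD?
4! / (2! × 2!) = 6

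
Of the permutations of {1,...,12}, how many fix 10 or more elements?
Exactly j fixed points: C(12,j)·!(12-j); sum over j ≥ 10 (derangement numbers via !m = (m-1)·(!(m-1) + !(m-2)): !0..!2 = 1, 0, 1). Σ_{j=10}^{12} C(12,j)·!(12-j) = C(12,10)·!2 + C(12,11)·!1 + C(12,12)·!0 = 66·1 + 12·0 + 1·1 = 67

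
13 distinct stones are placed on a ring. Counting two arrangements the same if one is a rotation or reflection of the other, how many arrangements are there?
(13-1)!/2 = 479001600/2 = 239500800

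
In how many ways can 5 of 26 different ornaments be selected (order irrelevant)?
C(26,5) = 26!/(5!×21!) = 65780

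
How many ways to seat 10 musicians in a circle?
Circular: fix one position, arrange the rest. (10-1)! = 362880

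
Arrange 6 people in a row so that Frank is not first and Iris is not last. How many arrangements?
By inclusion-exclusion: 6! - 2×(6-1)! + (6-2)! = 720 - 240 + 24 = 504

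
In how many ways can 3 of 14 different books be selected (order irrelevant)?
C(14,3) = 14!/(3!×11!) = 364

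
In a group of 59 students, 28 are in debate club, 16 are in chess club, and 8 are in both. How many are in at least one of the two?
|A∪B| = |A| + |B| - |A∩B| = 28 + 16 - 8 = 36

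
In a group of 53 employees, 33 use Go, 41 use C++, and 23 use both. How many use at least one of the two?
|A∪B| = |A| + |B| - |A∩B| = 33 + 41 - 23 = 51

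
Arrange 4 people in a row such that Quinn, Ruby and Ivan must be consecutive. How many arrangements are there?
Treat the 3 as one block: (4-3+1)! × 3! = 2 × 6 = 12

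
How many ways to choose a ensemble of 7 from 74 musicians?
C(74,7) = 74!/(7!×67!) = 1799579064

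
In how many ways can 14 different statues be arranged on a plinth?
14! = 87178291200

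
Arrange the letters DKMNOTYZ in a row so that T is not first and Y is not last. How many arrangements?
By inclusion-exclusion: 8! - 2×(8-1)! + (8-2)! = 40320 - 10080 + 720 = 30960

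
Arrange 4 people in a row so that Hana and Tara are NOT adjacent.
Total - adjacent = 4! - (4-1)!×2 = 24 - 12 = 12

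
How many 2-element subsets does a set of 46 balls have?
C(46,2) = 46!/(2!×44!) = 1035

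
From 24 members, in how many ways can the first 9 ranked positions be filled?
P(24,9) = 24!/(24-9)! = 474467051520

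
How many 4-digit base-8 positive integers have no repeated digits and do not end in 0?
Last digit: 7 nonzero choices. First digit: 6 (nonzero, ≠last). Middle 2: P(6,2) = 30. Total = 1260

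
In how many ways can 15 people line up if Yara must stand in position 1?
Fix one position: (15-1)! = 87178291200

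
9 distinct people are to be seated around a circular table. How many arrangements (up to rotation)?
Circular: fix one position, arrange the rest. (9-1)! = 40320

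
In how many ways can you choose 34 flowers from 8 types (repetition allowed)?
C(34+8-1, 8-1) = C(41, 7) = 22481940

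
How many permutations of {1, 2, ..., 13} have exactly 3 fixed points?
Choose the 3 fixed points C(13,3) = 286, derange the rest: !10 = Σ_{j=0}^{10} (-1)^j·10!/j! = 3628800 - 3628800 + 1814400 - 604800 + 151200 - 30240 + 5040 - 720 + 90 - 10 + 1 = 1334961. Product = 286 × 1334961 = 381798846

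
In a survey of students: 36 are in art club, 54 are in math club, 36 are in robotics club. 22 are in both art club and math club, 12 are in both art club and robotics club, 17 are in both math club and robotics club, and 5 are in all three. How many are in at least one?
|A∪B∪C| = 36+54+36-22-12-17+5 = 80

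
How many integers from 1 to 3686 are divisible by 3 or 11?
⌊3686/3⌋ + ⌊3686/11⌋ - ⌊3686/33⌋ = 1228 + 335 - 111 = 1452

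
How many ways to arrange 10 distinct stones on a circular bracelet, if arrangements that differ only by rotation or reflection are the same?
(10-1)!/2 = 362880/2 = 181440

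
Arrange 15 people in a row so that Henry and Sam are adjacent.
Treat as block: (15-1)! × 2! = 87178291200 × 2 = 174356582400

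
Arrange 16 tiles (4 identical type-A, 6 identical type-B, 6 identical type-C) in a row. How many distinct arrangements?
16! / (4! × 6! × 6!) = 1681680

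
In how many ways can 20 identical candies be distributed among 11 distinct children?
C(20+11-1, 11-1) = C(30, 10) = 30045015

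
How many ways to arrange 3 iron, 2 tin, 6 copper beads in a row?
11! / (3! × 2! × 6!) = 4620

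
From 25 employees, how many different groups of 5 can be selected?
C(25,5) = 25!/(5!×20!) = 53130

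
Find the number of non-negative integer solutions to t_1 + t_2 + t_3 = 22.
C(22+3-1, 3-1) = C(24, 2) = 276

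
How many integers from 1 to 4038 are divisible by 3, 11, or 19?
⌊4038/3⌋+⌊4038/11⌋+⌊4038/19⌋ - ⌊4038/33⌋-⌊4038/57⌋-⌊4038/209⌋ + ⌊4038/627⌋ = 1346+367+212 - 122-70-19 + 6 = 1720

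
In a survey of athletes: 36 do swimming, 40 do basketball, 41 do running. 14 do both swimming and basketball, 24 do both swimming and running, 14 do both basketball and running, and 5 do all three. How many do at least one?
|A∪B∪C| = 36+40+41-14-24-14+5 = 70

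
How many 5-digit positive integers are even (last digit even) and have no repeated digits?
Last∈{0,2,4,6,8}. Last=0: 3024. Last nonzero: 4×8×P(8,3) = 10752. Total = 13776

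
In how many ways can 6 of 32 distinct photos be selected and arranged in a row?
P(32,6) = 32!/(32-6)! = 652458240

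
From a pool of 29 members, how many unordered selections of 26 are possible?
C(29,26) = 29!/(26!×3!) = 3654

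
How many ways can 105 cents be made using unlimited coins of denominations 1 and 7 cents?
Coefficient of x^105 in 1/(1-x^1) · 1/(1-x^7). Use j coins of 7 for j = 0..⌊105/7⌋ = 15, the rest in 1s: 15 + 1 = 16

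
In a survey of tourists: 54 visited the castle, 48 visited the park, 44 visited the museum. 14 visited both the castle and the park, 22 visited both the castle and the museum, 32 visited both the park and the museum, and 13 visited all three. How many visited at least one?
|A∪B∪C| = 54+48+44-14-22-32+13 = 91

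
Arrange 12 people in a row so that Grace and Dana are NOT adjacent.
Total - adjacent = 12! - (12-1)!×2 = 479001600 - 79833600 = 399168000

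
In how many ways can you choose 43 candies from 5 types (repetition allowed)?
C(43+5-1, 5-1) = C(47, 4) = 178365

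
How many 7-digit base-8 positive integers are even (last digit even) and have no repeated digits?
Last∈{0,2,4,6}. Last=0: 5040. Last nonzero: 3×6×P(6,5) = 12960. Total = 18000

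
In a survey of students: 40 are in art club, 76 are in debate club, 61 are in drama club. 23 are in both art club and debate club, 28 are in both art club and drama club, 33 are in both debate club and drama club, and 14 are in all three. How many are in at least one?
|A∪B∪C| = 40+76+61-23-28-33+14 = 107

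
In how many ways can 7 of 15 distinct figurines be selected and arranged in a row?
P(15,7) = 15!/(15-7)! = 32432400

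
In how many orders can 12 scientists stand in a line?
12! = 479001600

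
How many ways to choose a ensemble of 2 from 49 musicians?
C(49,2) = 49!/(2!×47!) = 1176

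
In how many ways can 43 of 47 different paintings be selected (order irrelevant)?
C(47,43) = 47!/(43!×4!) = 178365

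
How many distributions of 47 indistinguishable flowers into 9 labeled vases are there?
C(47+9-1, 9-1) = C(55, 8) = 1217566350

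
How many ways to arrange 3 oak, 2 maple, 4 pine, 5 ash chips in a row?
14! / (3! × 2! × 4! × 5!) = 2522520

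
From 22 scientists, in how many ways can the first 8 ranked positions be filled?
P(22,8) = 22!/(22-8)! = 12893126400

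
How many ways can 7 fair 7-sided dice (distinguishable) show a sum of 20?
Coefficient of x^20 in (x + x² + ... + x^7)^7. By inclusion-exclusion on dice exceeding 7: Σ_j (-1)^j C(7,j)·C(20-1-7j, 6) = C(7,0)·C(19,6) - C(7,1)·C(12,6) = 1·27132 - 7·924 = 20664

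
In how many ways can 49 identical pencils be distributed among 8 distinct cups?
C(49+8-1, 8-1) = C(56, 7) = 231917400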